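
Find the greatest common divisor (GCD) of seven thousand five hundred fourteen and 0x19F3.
Convert seven thousand five hundred fourteen (English words) → 7×1000 + 5×100 + 14 = 7514 (decimal)
Convert 0x19F3 (hexadecimal) → 1×4096 + 9×256 + 15×16 + 3 = 6643 (decimal)
Compute gcd(7514, 6643) = 13
13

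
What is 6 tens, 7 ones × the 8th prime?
Convert 6 tens, 7 ones (place-value notation) → 6×10 + 7 = 67 (decimal)
Convert the 8th prime (prime index) → 19 (decimal)
Compute 67 × 19 = 1273
1273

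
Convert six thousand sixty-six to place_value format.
Convert six thousand sixty-six (English words) → 6×1000 + 66 = 6066 (decimal)
Convert 6066 (decimal) → 6066 = 6×1000 + 6×10 + 6 → 6 thousands, 6 tens, 6 ones (place-value notation)
6 thousands, 6 tens, 6 ones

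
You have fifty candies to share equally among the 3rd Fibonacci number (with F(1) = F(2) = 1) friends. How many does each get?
Convert fifty (English words) → 50 (decimal)
Convert the 3rd Fibonacci number (with F(1) = F(2) = 1) (Fibonacci index) → 1, 1, 2 → 2 (decimal)
Compute 50 ÷ 2 = 25
25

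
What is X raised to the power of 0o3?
Convert X (Roman numeral) → 10 (decimal)
Convert 0o3 (octal) → 3 (decimal)
Compute 10 ^ 3 = 1000
1000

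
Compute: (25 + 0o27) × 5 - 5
Convert 0o27 (octal) → 2×8 + 7 = 23 (decimal)
Expression in decimal: (25 + 23) × 5 - 5
Parentheses first: 25 + 23 = 48
Multiply: 48 × 5 = 240
Subtract: 240 - 5 = 235
235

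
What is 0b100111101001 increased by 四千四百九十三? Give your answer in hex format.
Convert 0b100111101001 (binary) → 2048 + 256 + 128 + 64 + 32 + 8 + 1 = 2537 (decimal)
Convert 四千四百九十三 (Chinese numeral) → 4×1000 + 4×100 + 9×10 + 3 = 4493 (decimal)
Compute 2537 + 4493 = 7030
Convert 7030 (decimal) → 7030 = 1×4096 + 11×256 + 7×16 + 6 → 0x1B76 (hexadecimal)
0x1B76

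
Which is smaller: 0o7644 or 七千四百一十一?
Convert 0o7644 (octal) → 7×512 + 6×64 + 4×8 + 4 = 4004 (decimal)
Convert 七千四百一十一 (Chinese numeral) → 7×1000 + 4×100 + 1×10 + 1 = 7411 (decimal)
Compare 4004 vs 7411: smaller = 4004
4004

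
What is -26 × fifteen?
Convert fifteen (English words) → 15 (decimal)
Compute -26 × 15 = -390
-390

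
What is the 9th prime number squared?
The 9th prime number = 23
Compute 23² = 23 × 23 = 529
529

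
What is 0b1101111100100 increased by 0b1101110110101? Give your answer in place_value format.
Convert 0b1101111100100 (binary) → 4096 + 2048 + 512 + 256 + 128 + 64 + 32 + 4 = 7140 (decimal)
Convert 0b1101110110101 (binary) → 4096 + 2048 + 512 + 256 + 128 + 32 + 16 + 4 + 1 = 7093 (decimal)
Compute 7140 + 7093 = 14233
Convert 14233 (decimal) → 14233 = 14×1000 + 2×100 + 3×10 + 3 → 14 thousands, 2 hundreds, 3 tens, 3 ones (place-value notation)
14 thousands, 2 hundreds, 3 tens, 3 ones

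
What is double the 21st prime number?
The 21st prime number = 73
Compute 73 × 2 = 146
146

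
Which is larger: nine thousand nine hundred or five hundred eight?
Convert nine thousand nine hundred (English words) → 9×1000 + 9×100 = 9900 (decimal)
Convert five hundred eight (English words) → 5×100 + 8 = 508 (decimal)
Compare 9900 vs 508: larger = 9900
9900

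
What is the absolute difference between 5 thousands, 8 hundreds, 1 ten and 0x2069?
Convert 5 thousands, 8 hundreds, 1 ten (place-value notation) → 5×1000 + 8×100 + 1×10 = 5810 (decimal)
Convert 0x2069 (hexadecimal) → 2×4096 + 6×16 + 9 = 8297 (decimal)
Compute |5810 - 8297| = 2487
2487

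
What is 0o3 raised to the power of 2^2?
Convert 0o3 (octal) → 3 (decimal)
Convert 2^2 (power) → 4 (decimal)
Compute 3 ^ 4 = 81
81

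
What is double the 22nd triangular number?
The 22nd triangular number = 22×23/2 = 253
Compute 253 × 2 = 506
506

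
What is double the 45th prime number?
The 45th prime number = 197
Compute 197 × 2 = 394
394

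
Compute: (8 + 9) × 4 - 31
Parentheses first: 8 + 9 = 17
Multiply: 17 × 4 = 68
Subtract: 68 - 31 = 37
37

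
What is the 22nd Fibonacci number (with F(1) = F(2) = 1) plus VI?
The 22nd Fibonacci number (with F(1) = F(2) = 1) = 17711
Convert VI (Roman numeral) → 5 + 1 = 6 (decimal)
Compute 17711 + 6 = 17717
17717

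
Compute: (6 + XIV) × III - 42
Convert XIV (Roman numeral) → 10 + 4 = 14 (decimal)
Convert III (Roman numeral) → 1 + 1 + 1 = 3 (decimal)
Expression in decimal: (6 + 14) × 3 - 42
Parentheses first: 6 + 14 = 20
Multiply: 20 × 3 = 60
Subtract: 60 - 42 = 18
18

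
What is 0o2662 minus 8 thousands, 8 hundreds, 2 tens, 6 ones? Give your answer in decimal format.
Convert 0o2662 (octal) → 2×512 + 6×64 + 6×8 + 2 = 1458 (decimal)
Convert 8 thousands, 8 hundreds, 2 tens, 6 ones (place-value notation) → 8×1000 + 8×100 + 2×10 + 6 = 8826 (decimal)
Compute 1458 - 8826 = -7368
-7368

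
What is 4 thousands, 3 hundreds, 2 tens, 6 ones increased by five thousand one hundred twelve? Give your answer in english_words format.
Convert 4 thousands, 3 hundreds, 2 tens, 6 ones (place-value notation) → 4×1000 + 3×100 + 2×10 + 6 = 4326 (decimal)
Convert five thousand one hundred twelve (English words) → 5×1000 + 1×100 + 12 = 5112 (decimal)
Compute 4326 + 5112 = 9438
Convert 9438 (decimal) → 9438 = 9×1000 + 4×100 + 38 → nine thousand four hundred thirty-eight (English words)
nine thousand four hundred thirty-eight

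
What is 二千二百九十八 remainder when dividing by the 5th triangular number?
Convert 二千二百九十八 (Chinese numeral) → 2×1000 + 2×100 + 9×10 + 8 = 2298 (decimal)
Convert the 5th triangular number (triangular index) → 5×6/2 = 15 (decimal)
Compute 2298 mod 15 = 3
3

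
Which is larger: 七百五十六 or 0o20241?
Convert 七百五十六 (Chinese numeral) → 7×100 + 5×10 + 6 = 756 (decimal)
Convert 0o20241 (octal) → 2×4096 + 2×64 + 4×8 + 1 = 8353 (decimal)
Compare 756 vs 8353: larger = 8353
8353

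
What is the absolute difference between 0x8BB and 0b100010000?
Convert 0x8BB (hexadecimal) → 8×256 + 11×16 + 11 = 2235 (decimal)
Convert 0b100010000 (binary) → 256 + 16 = 272 (decimal)
Compute |2235 - 272| = 1963
1963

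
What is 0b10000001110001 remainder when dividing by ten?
Convert 0b10000001110001 (binary) → 8192 + 64 + 32 + 16 + 1 = 8305 (decimal)
Convert ten (English words) → 10 (decimal)
Compute 8305 mod 10 = 5
5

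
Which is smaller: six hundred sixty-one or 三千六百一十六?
Convert six hundred sixty-one (English words) → 6×100 + 61 = 661 (decimal)
Convert 三千六百一十六 (Chinese numeral) → 3×1000 + 6×100 + 1×10 + 6 = 3616 (decimal)
Compare 661 vs 3616: smaller = 661
661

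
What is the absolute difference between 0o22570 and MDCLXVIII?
Convert 0o22570 (octal) → 2×4096 + 2×512 + 5×64 + 7×8 = 9592 (decimal)
Convert MDCLXVIII (Roman numeral) → 1000 + 500 + 100 + 50 + 10 + 5 + 1 + 1 + 1 = 1668 (decimal)
Compute |9592 - 1668| = 7924
7924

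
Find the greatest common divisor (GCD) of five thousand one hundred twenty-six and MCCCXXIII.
Convert five thousand one hundred twenty-six (English words) → 5×1000 + 1×100 + 26 = 5126 (decimal)
Convert MCCCXXIII (Roman numeral) → 1000 + 100 + 100 + 100 + 10 + 10 + 1 + 1 + 1 = 1323 (decimal)
Compute gcd(5126, 1323) = 1
1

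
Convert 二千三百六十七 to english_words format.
Convert 二千三百六十七 (Chinese numeral) → 2×1000 + 3×100 + 6×10 + 7 = 2367 (decimal)
Convert 2367 (decimal) → 2367 = 2×1000 + 3×100 + 67 → two thousand three hundred sixty-seven (English words)
two thousand three hundred sixty-seven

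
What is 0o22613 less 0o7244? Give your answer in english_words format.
Convert 0o22613 (octal) → 2×4096 + 2×512 + 6×64 + 1×8 + 3 = 9611 (decimal)
Convert 0o7244 (octal) → 7×512 + 2×64 + 4×8 + 4 = 3748 (decimal)
Compute 9611 - 3748 = 5863
Convert 5863 (decimal) → 5863 = 5×1000 + 8×100 + 63 → five thousand eight hundred sixty-three (English words)
five thousand eight hundred sixty-three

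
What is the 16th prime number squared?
The 16th prime number = 53
Compute 53² = 53 × 53 = 2809
2809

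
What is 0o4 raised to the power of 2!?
Convert 0o4 (octal) → 4 (decimal)
Convert 2! (factorial) → 2 (decimal)
Compute 4 ^ 2 = 16
16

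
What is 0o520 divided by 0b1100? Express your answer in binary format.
Convert 0o520 (octal) → 5×64 + 2×8 = 336 (decimal)
Convert 0b1100 (binary) → 8 + 4 = 12 (decimal)
Compute 336 ÷ 12 = 28
Convert 28 (decimal) → 28 = 16 + 8 + 4 → 0b11100 (binary)
0b11100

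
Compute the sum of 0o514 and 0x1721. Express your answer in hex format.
Convert 0o514 (octal) → 5×64 + 1×8 + 4 = 332 (decimal)
Convert 0x1721 (hexadecimal) → 1×4096 + 7×256 + 2×16 + 1 = 5921 (decimal)
Compute 332 + 5921 = 6253
Convert 6253 (decimal) → 6253 = 1×4096 + 8×256 + 6×16 + 13 → 0x186D (hexadecimal)
0x186D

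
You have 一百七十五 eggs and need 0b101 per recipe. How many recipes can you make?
Convert 一百七十五 (Chinese numeral) → 1×100 + 7×10 + 5 = 175 (decimal)
Convert 0b101 (binary) → 4 + 1 = 5 (decimal)
Compute 175 ÷ 5 = 35
35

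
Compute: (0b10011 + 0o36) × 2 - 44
Convert 0b10011 (binary) → 16 + 2 + 1 = 19 (decimal)
Convert 0o36 (octal) → 3×8 + 6 = 30 (decimal)
Expression in decimal: (19 + 30) × 2 - 44
Parentheses first: 19 + 30 = 49
Multiply: 49 × 2 = 98
Subtract: 98 - 44 = 54
54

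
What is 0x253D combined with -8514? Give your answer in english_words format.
Convert 0x253D (hexadecimal) → 2×4096 + 5×256 + 3×16 + 13 = 9533 (decimal)
Compute 9533 + -8514 = 1019
Convert 1019 (decimal) → 1019 = 1×1000 + 19 → one thousand nineteen (English words)
one thousand nineteen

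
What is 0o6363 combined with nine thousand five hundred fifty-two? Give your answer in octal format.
Convert 0o6363 (octal) → 6×512 + 3×64 + 6×8 + 3 = 3315 (decimal)
Convert nine thousand five hundred fifty-two (English words) → 9×1000 + 5×100 + 52 = 9552 (decimal)
Compute 3315 + 9552 = 12867
Convert 12867 (decimal) → 12867 = 3×4096 + 1×512 + 1×64 + 3 → 0o31103 (octal)
0o31103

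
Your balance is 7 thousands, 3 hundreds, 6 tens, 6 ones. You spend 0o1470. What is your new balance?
Convert 7 thousands, 3 hundreds, 6 tens, 6 ones (place-value notation) → 7×1000 + 3×100 + 6×10 + 6 = 7366 (decimal)
Convert 0o1470 (octal) → 1×512 + 4×64 + 7×8 = 824 (decimal)
Compute 7366 - 824 = 6542
6542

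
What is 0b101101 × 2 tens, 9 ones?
Convert 0b101101 (binary) → 32 + 8 + 4 + 1 = 45 (decimal)
Convert 2 tens, 9 ones (place-value notation) → 2×10 + 9 = 29 (decimal)
Compute 45 × 29 = 1305
1305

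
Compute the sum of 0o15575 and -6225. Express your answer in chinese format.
Convert 0o15575 (octal) → 1×4096 + 5×512 + 5×64 + 7×8 + 5 = 7037 (decimal)
Compute 7037 + -6225 = 812
Convert 812 (decimal) → 812 = 8×100 + 1×10 + 2 → 八百一十二 (Chinese numeral)
八百一十二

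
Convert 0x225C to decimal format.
Convert 0x225C (hexadecimal) → 2×4096 + 2×256 + 5×16 + 12 = 8796 (decimal)
8796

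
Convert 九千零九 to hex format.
Convert 九千零九 (Chinese numeral) → 9×1000 + 9 = 9009 (decimal)
Convert 9009 (decimal) → 9009 = 2×4096 + 3×256 + 3×16 + 1 → 0x2331 (hexadecimal)
0x2331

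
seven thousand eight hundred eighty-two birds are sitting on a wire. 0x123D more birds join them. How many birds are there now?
Convert seven thousand eight hundred eighty-two (English words) → 7×1000 + 8×100 + 82 = 7882 (decimal)
Convert 0x123D (hexadecimal) → 1×4096 + 2×256 + 3×16 + 13 = 4669 (decimal)
Compute 7882 + 4669 = 12551
12551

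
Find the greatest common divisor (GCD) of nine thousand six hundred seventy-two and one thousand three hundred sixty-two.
Convert nine thousand six hundred seventy-two (English words) → 9×1000 + 6×100 + 72 = 9672 (decimal)
Convert one thousand three hundred sixty-two (English words) → 1×1000 + 3×100 + 62 = 1362 (decimal)
Compute gcd(9672, 1362) = 6
6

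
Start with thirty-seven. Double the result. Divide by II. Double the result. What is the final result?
Convert thirty-seven (English words) → 37 (decimal)
Start: 37
37 × 2 = 74
Convert II (Roman numeral) → 1 + 1 = 2 (decimal)
74 ÷ 2 = 37
37 × 2 = 74
74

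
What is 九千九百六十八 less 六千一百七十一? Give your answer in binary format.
Convert 九千九百六十八 (Chinese numeral) → 9×1000 + 9×100 + 6×10 + 8 = 9968 (decimal)
Convert 六千一百七十一 (Chinese numeral) → 6×1000 + 1×100 + 7×10 + 1 = 6171 (decimal)
Compute 9968 - 6171 = 3797
Convert 3797 (decimal) → 3797 = 2048 + 1024 + 512 + 128 + 64 + 16 + 4 + 1 → 0b111011010101 (binary)
0b111011010101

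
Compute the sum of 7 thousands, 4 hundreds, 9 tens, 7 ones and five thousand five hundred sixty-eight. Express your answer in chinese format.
Convert 7 thousands, 4 hundreds, 9 tens, 7 ones (place-value notation) → 7×1000 + 4×100 + 9×10 + 7 = 7497 (decimal)
Convert five thousand five hundred sixty-eight (English words) → 5×1000 + 5×100 + 68 = 5568 (decimal)
Compute 7497 + 5568 = 13065
Convert 13065 (decimal) → 13065 = 1×10000 + 3×1000 + 6×10 + 5 → 一万三千零六十五 (Chinese numeral)
一万三千零六十五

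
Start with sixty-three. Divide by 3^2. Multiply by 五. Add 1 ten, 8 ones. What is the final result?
Convert sixty-three (English words) → 63 (decimal)
Start: 63
Convert 3^2 (power) → 9 (decimal)
63 ÷ 9 = 7
Convert 五 (Chinese numeral) → 5 (decimal)
7 × 5 = 35
Convert 1 ten, 8 ones (place-value notation) → 1×10 + 8 = 18 (decimal)
35 + 18 = 53
53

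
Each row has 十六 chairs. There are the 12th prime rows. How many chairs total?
Convert 十六 (Chinese numeral) → 1×10 + 6 = 16 (decimal)
Convert the 12th prime (prime index) → 37 (decimal)
Compute 16 × 37 = 592
592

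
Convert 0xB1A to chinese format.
Convert 0xB1A (hexadecimal) → 11×256 + 1×16 + 10 = 2842 (decimal)
Convert 2842 (decimal) → 2842 = 2×1000 + 8×100 + 4×10 + 2 → 二千八百四十二 (Chinese numeral)
二千八百四十二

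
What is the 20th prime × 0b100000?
Convert the 20th prime (prime index) → 71 (decimal)
Convert 0b100000 (binary) → 32 (decimal)
Compute 71 × 32 = 2272
2272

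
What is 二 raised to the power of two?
Convert 二 (Chinese numeral) → 2 (decimal)
Convert two (English words) → 2 (decimal)
Compute 2 ^ 2 = 4
4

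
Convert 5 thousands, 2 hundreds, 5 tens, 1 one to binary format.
Convert 5 thousands, 2 hundreds, 5 tens, 1 one (place-value notation) → 5×1000 + 2×100 + 5×10 + 1 = 5251 (decimal)
Convert 5251 (decimal) → 5251 = 4096 + 1024 + 128 + 2 + 1 → 0b1010010000011 (binary)
0b1010010000011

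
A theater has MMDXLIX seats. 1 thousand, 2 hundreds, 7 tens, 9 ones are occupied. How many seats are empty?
Convert MMDXLIX (Roman numeral) → 1000 + 1000 + 500 + 40 + 9 = 2549 (decimal)
Convert 1 thousand, 2 hundreds, 7 tens, 9 ones (place-value notation) → 1×1000 + 2×100 + 7×10 + 9 = 1279 (decimal)
Compute 2549 - 1279 = 1270
1270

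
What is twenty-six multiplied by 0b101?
Convert twenty-six (English words) → 26 (decimal)
Convert 0b101 (binary) → 4 + 1 = 5 (decimal)
Compute 26 × 5 = 130
130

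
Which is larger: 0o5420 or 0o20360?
Convert 0o5420 (octal) → 5×512 + 4×64 + 2×8 = 2832 (decimal)
Convert 0o20360 (octal) → 2×4096 + 3×64 + 6×8 = 8432 (decimal)
Compare 2832 vs 8432: larger = 8432
8432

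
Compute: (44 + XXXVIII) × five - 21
Convert XXXVIII (Roman numeral) → 10 + 10 + 10 + 5 + 1 + 1 + 1 = 38 (decimal)
Convert five (English words) → 5 (decimal)
Expression in decimal: (44 + 38) × 5 - 21
Parentheses first: 44 + 38 = 82
Multiply: 82 × 5 = 410
Subtract: 410 - 21 = 389
389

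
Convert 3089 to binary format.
Convert 3089 (decimal) → 3089 = 2048 + 1024 + 16 + 1 → 0b110000010001 (binary)
0b110000010001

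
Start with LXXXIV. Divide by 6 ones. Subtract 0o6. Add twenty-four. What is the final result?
Convert LXXXIV (Roman numeral) → 50 + 10 + 10 + 10 + 4 = 84 (decimal)
Start: 84
Convert 6 ones (place-value notation) → 6 (decimal)
84 ÷ 6 = 14
Convert 0o6 (octal) → 6 (decimal)
14 - 6 = 8
Convert twenty-four (English words) → 24 (decimal)
8 + 24 = 32
32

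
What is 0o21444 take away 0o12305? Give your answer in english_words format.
Convert 0o21444 (octal) → 2×4096 + 1×512 + 4×64 + 4×8 + 4 = 8996 (decimal)
Convert 0o12305 (octal) → 1×4096 + 2×512 + 3×64 + 5 = 5317 (decimal)
Compute 8996 - 5317 = 3679
Convert 3679 (decimal) → 3679 = 3×1000 + 6×100 + 79 → three thousand six hundred seventy-nine (English words)
three thousand six hundred seventy-nine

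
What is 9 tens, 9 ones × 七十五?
Convert 9 tens, 9 ones (place-value notation) → 9×10 + 9 = 99 (decimal)
Convert 七十五 (Chinese numeral) → 7×10 + 5 = 75 (decimal)
Compute 99 × 75 = 7425
7425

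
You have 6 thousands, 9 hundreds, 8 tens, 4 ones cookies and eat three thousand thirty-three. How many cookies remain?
Convert 6 thousands, 9 hundreds, 8 tens, 4 ones (place-value notation) → 6×1000 + 9×100 + 8×10 + 4 = 6984 (decimal)
Convert three thousand thirty-three (English words) → 3×1000 + 33 = 3033 (decimal)
Compute 6984 - 3033 = 3951
3951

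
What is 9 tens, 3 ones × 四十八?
Convert 9 tens, 3 ones (place-value notation) → 9×10 + 3 = 93 (decimal)
Convert 四十八 (Chinese numeral) → 4×10 + 8 = 48 (decimal)
Compute 93 × 48 = 4464
4464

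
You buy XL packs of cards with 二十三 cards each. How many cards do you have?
Convert 二十三 (Chinese numeral) → 2×10 + 3 = 23 (decimal)
Convert XL (Roman numeral) → 40 (decimal)
Compute 23 × 40 = 920
920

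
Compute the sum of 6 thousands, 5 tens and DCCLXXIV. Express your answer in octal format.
Convert 6 thousands, 5 tens (place-value notation) → 6×1000 + 5×10 = 6050 (decimal)
Convert DCCLXXIV (Roman numeral) → 500 + 100 + 100 + 50 + 10 + 10 + 4 = 774 (decimal)
Compute 6050 + 774 = 6824
Convert 6824 (decimal) → 6824 = 1×4096 + 5×512 + 2×64 + 5×8 → 0o15250 (octal)
0o15250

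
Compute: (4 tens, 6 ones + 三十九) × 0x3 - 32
Convert 4 tens, 6 ones (place-value notation) → 4×10 + 6 = 46 (decimal)
Convert 三十九 (Chinese numeral) → 3×10 + 9 = 39 (decimal)
Convert 0x3 (hexadecimal) → 3 (decimal)
Expression in decimal: (46 + 39) × 3 - 32
Parentheses first: 46 + 39 = 85
Multiply: 85 × 3 = 255
Subtract: 255 - 32 = 223
223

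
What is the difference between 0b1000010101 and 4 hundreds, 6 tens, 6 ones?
Convert 0b1000010101 (binary) → 512 + 16 + 4 + 1 = 533 (decimal)
Convert 4 hundreds, 6 tens, 6 ones (place-value notation) → 4×100 + 6×10 + 6 = 466 (decimal)
Difference: |533 - 466| = 67
67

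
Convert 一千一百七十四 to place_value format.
Convert 一千一百七十四 (Chinese numeral) → 1×1000 + 1×100 + 7×10 + 4 = 1174 (decimal)
Convert 1174 (decimal) → 1174 = 1×1000 + 1×100 + 7×10 + 4 → 1 thousand, 1 hundred, 7 tens, 4 ones (place-value notation)
1 thousand, 1 hundred, 7 tens, 4 ones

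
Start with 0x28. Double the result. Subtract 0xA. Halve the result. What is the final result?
Convert 0x28 (hexadecimal) → 2×16 + 8 = 40 (decimal)
Start: 40
40 × 2 = 80
Convert 0xA (hexadecimal) → 10 (decimal)
80 - 10 = 70
70 ÷ 2 = 35
35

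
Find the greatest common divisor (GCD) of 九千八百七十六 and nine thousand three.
Convert 九千八百七十六 (Chinese numeral) → 9×1000 + 8×100 + 7×10 + 6 = 9876 (decimal)
Convert nine thousand three (English words) → 9×1000 + 3 = 9003 (decimal)
Compute gcd(9876, 9003) = 3
3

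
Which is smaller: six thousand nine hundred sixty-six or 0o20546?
Convert six thousand nine hundred sixty-six (English words) → 6×1000 + 9×100 + 66 = 6966 (decimal)
Convert 0o20546 (octal) → 2×4096 + 5×64 + 4×8 + 6 = 8550 (decimal)
Compare 6966 vs 8550: smaller = 6966
6966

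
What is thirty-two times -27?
Convert thirty-two (English words) → 32 (decimal)
Compute 32 × -27 = -864
-864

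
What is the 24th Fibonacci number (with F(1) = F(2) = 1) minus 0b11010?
The 24th Fibonacci number (with F(1) = F(2) = 1) = 46368
Convert 0b11010 (binary) → 16 + 8 + 2 = 26 (decimal)
Compute 46368 - 26 = 46342
46342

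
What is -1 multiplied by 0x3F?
Convert 0x3F (hexadecimal) → 3×16 + 15 = 63 (decimal)
Compute -1 × 63 = -63
-63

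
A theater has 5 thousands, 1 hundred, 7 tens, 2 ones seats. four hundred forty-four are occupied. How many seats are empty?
Convert 5 thousands, 1 hundred, 7 tens, 2 ones (place-value notation) → 5×1000 + 1×100 + 7×10 + 2 = 5172 (decimal)
Convert four hundred forty-four (English words) → 4×100 + 44 = 444 (decimal)
Compute 5172 - 444 = 4728
4728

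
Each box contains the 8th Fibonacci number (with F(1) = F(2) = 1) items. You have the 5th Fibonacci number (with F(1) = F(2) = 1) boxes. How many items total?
Convert the 8th Fibonacci number (with F(1) = F(2) = 1) (Fibonacci index) → 1, 1, 2, 3, 5, 8, 13, 21 → 21 (decimal)
Convert the 5th Fibonacci number (with F(1) = F(2) = 1) (Fibonacci index) → 1, 1, 2, 3, 5 → 5 (decimal)
Compute 21 × 5 = 105
105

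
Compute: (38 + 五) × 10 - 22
Convert 五 (Chinese numeral) → 5 (decimal)
Expression in decimal: (38 + 5) × 10 - 22
Parentheses first: 38 + 5 = 43
Multiply: 43 × 10 = 430
Subtract: 430 - 22 = 408
408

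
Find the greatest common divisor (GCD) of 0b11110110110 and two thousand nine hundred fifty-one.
Convert 0b11110110110 (binary) → 1024 + 512 + 256 + 128 + 32 + 16 + 4 + 2 = 1974 (decimal)
Convert two thousand nine hundred fifty-one (English words) → 2×1000 + 9×100 + 51 = 2951 (decimal)
Compute gcd(1974, 2951) = 1
1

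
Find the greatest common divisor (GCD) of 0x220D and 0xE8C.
Convert 0x220D (hexadecimal) → 2×4096 + 2×256 + 13 = 8717 (decimal)
Convert 0xE8C (hexadecimal) → 14×256 + 8×16 + 12 = 3724 (decimal)
Compute gcd(8717, 3724) = 1
1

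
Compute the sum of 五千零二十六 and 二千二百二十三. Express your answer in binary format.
Convert 五千零二十六 (Chinese numeral) → 5×1000 + 2×10 + 6 = 5026 (decimal)
Convert 二千二百二十三 (Chinese numeral) → 2×1000 + 2×100 + 2×10 + 3 = 2223 (decimal)
Compute 5026 + 2223 = 7249
Convert 7249 (decimal) → 7249 = 4096 + 2048 + 1024 + 64 + 16 + 1 → 0b1110001010001 (binary)
0b1110001010001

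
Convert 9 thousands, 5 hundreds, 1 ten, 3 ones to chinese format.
Convert 9 thousands, 5 hundreds, 1 ten, 3 ones (place-value notation) → 9×1000 + 5×100 + 1×10 + 3 = 9513 (decimal)
Convert 9513 (decimal) → 9513 = 9×1000 + 5×100 + 1×10 + 3 → 九千五百一十三 (Chinese numeral)
九千五百一十三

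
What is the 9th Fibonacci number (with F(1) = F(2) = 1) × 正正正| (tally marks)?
Convert the 9th Fibonacci number (with F(1) = F(2) = 1) (Fibonacci index) → 1, 1, 2, 3, 5, 8, 13, 21, 34 → 34 (decimal)
Convert 正正正| (tally marks) → 5 + 5 + 5 + 1 = 16 (decimal)
Compute 34 × 16 = 544
544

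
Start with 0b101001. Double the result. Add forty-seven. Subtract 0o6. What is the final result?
Convert 0b101001 (binary) → 32 + 8 + 1 = 41 (decimal)
Start: 41
41 × 2 = 82
Convert forty-seven (English words) → 47 (decimal)
82 + 47 = 129
Convert 0o6 (octal) → 6 (decimal)
129 - 6 = 123
123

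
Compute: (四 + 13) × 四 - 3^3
Convert 四 (Chinese numeral) → 4 (decimal)
Convert 四 (Chinese numeral) → 4 (decimal)
Convert 3^3 (power) → 27 (decimal)
Expression in decimal: (4 + 13) × 4 - 27
Parentheses first: 4 + 13 = 17
Multiply: 17 × 4 = 68
Subtract: 68 - 27 = 41
41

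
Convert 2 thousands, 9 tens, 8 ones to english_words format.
Convert 2 thousands, 9 tens, 8 ones (place-value notation) → 2×1000 + 9×10 + 8 = 2098 (decimal)
Convert 2098 (decimal) → 2098 = 2×1000 + 98 → two thousand ninety-eight (English words)
two thousand ninety-eight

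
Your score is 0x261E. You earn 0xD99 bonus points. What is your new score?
Convert 0x261E (hexadecimal) → 2×4096 + 6×256 + 1×16 + 14 = 9758 (decimal)
Convert 0xD99 (hexadecimal) → 13×256 + 9×16 + 9 = 3481 (decimal)
Compute 9758 + 3481 = 13239
13239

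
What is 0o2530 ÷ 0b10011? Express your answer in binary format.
Convert 0o2530 (octal) → 2×512 + 5×64 + 3×8 = 1368 (decimal)
Convert 0b10011 (binary) → 16 + 2 + 1 = 19 (decimal)
Compute 1368 ÷ 19 = 72
Convert 72 (decimal) → 72 = 64 + 8 → 0b1001000 (binary)
0b1001000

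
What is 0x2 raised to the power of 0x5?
Convert 0x2 (hexadecimal) → 2 (decimal)
Convert 0x5 (hexadecimal) → 5 (decimal)
Compute 2 ^ 5 = 32
32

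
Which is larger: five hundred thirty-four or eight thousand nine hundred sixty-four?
Convert five hundred thirty-four (English words) → 5×100 + 34 = 534 (decimal)
Convert eight thousand nine hundred sixty-four (English words) → 8×1000 + 9×100 + 64 = 8964 (decimal)
Compare 534 vs 8964: larger = 8964
8964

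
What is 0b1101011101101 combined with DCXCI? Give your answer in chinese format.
Convert 0b1101011101101 (binary) → 4096 + 2048 + 512 + 128 + 64 + 32 + 8 + 4 + 1 = 6893 (decimal)
Convert DCXCI (Roman numeral) → 500 + 100 + 90 + 1 = 691 (decimal)
Compute 6893 + 691 = 7584
Convert 7584 (decimal) → 7584 = 7×1000 + 5×100 + 8×10 + 4 → 七千五百八十四 (Chinese numeral)
七千五百八十四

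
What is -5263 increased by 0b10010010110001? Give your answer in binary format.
Convert 0b10010010110001 (binary) → 8192 + 1024 + 128 + 32 + 16 + 1 = 9393 (decimal)
Compute -5263 + 9393 = 4130
Convert 4130 (decimal) → 4130 = 4096 + 32 + 2 → 0b1000000100010 (binary)
0b1000000100010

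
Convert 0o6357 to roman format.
Convert 0o6357 (octal) → 6×512 + 3×64 + 5×8 + 7 = 3311 (decimal)
Convert 3311 (decimal) → 3311 = 1000 + 1000 + 1000 + 100 + 100 + 100 + 10 + 1 → MMMCCCXI (Roman numeral)
MMMCCCXI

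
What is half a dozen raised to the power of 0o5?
Convert half a dozen (colloquial) → 6 (decimal)
Convert 0o5 (octal) → 5 (decimal)
Compute 6 ^ 5 = 7776
7776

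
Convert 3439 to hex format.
Convert 3439 (decimal) → 3439 = 13×256 + 6×16 + 15 → 0xD6F (hexadecimal)
0xD6F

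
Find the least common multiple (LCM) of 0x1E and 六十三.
Convert 0x1E (hexadecimal) → 1×16 + 14 = 30 (decimal)
Convert 六十三 (Chinese numeral) → 6×10 + 3 = 63 (decimal)
Compute lcm(30, 63) = 630
630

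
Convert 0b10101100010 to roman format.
Convert 0b10101100010 (binary) → 1024 + 256 + 64 + 32 + 2 = 1378 (decimal)
Convert 1378 (decimal) → 1378 = 1000 + 100 + 100 + 100 + 50 + 10 + 10 + 5 + 1 + 1 + 1 → MCCCLXXVIII (Roman numeral)
MCCCLXXVIII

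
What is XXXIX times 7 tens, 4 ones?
Convert XXXIX (Roman numeral) → 10 + 10 + 10 + 9 = 39 (decimal)
Convert 7 tens, 4 ones (place-value notation) → 7×10 + 4 = 74 (decimal)
Compute 39 × 74 = 2886
2886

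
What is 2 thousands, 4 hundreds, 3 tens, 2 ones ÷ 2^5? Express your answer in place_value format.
Convert 2 thousands, 4 hundreds, 3 tens, 2 ones (place-value notation) → 2×1000 + 4×100 + 3×10 + 2 = 2432 (decimal)
Convert 2^5 (power) → 32 (decimal)
Compute 2432 ÷ 32 = 76
Convert 76 (decimal) → 76 = 7×10 + 6 → 7 tens, 6 ones (place-value notation)
7 tens, 6 ones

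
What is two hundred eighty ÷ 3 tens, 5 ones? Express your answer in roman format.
Convert two hundred eighty (English words) → 2×100 + 80 = 280 (decimal)
Convert 3 tens, 5 ones (place-value notation) → 3×10 + 5 = 35 (decimal)
Compute 280 ÷ 35 = 8
Convert 8 (decimal) → 8 = 5 + 1 + 1 + 1 → VIII (Roman numeral)
VIII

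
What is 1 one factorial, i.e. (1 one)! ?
Convert 1 one (place-value notation) → 1 (decimal)
Compute 1! = 1
1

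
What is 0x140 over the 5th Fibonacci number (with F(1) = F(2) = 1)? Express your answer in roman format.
Convert 0x140 (hexadecimal) → 1×256 + 4×16 = 320 (decimal)
Convert the 5th Fibonacci number (with F(1) = F(2) = 1) (Fibonacci index) → 1, 1, 2, 3, 5 → 5 (decimal)
Compute 320 ÷ 5 = 64
Convert 64 (decimal) → 64 = 50 + 10 + 4 → LXIV (Roman numeral)
LXIV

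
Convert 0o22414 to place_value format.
Convert 0o22414 (octal) → 2×4096 + 2×512 + 4×64 + 1×8 + 4 = 9484 (decimal)
Convert 9484 (decimal) → 9484 = 9×1000 + 4×100 + 8×10 + 4 → 9 thousands, 4 hundreds, 8 tens, 4 ones (place-value notation)
9 thousands, 4 hundreds, 8 tens, 4 ones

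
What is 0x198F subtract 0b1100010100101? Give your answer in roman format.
Convert 0x198F (hexadecimal) → 1×4096 + 9×256 + 8×16 + 15 = 6543 (decimal)
Convert 0b1100010100101 (binary) → 4096 + 2048 + 128 + 32 + 4 + 1 = 6309 (decimal)
Compute 6543 - 6309 = 234
Convert 234 (decimal) → 234 = 100 + 100 + 10 + 10 + 10 + 4 → CCXXXIV (Roman numeral)
CCXXXIV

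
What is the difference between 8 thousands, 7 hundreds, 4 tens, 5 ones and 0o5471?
Convert 8 thousands, 7 hundreds, 4 tens, 5 ones (place-value notation) → 8×1000 + 7×100 + 4×10 + 5 = 8745 (decimal)
Convert 0o5471 (octal) → 5×512 + 4×64 + 7×8 + 1 = 2873 (decimal)
Difference: |8745 - 2873| = 5872
5872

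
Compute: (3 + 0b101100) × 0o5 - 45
Convert 0b101100 (binary) → 32 + 8 + 4 = 44 (decimal)
Convert 0o5 (octal) → 5 (decimal)
Expression in decimal: (3 + 44) × 5 - 45
Parentheses first: 3 + 44 = 47
Multiply: 47 × 5 = 235
Subtract: 235 - 45 = 190
190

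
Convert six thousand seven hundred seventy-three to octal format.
Convert six thousand seven hundred seventy-three (English words) → 6×1000 + 7×100 + 73 = 6773 (decimal)
Convert 6773 (decimal) → 6773 = 1×4096 + 5×512 + 1×64 + 6×8 + 5 → 0o15165 (octal)
0o15165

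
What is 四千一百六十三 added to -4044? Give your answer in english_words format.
Convert 四千一百六十三 (Chinese numeral) → 4×1000 + 1×100 + 6×10 + 3 = 4163 (decimal)
Compute 4163 + -4044 = 119
Convert 119 (decimal) → 119 = 1×100 + 19 → one hundred nineteen (English words)
one hundred nineteen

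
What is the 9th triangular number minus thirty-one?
The 9th triangular number = 9×10/2 = 45
Convert thirty-one (English words) → 31 (decimal)
Compute 45 - 31 = 14
14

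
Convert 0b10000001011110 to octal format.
Convert 0b10000001011110 (binary) → 8192 + 64 + 16 + 8 + 4 + 2 = 8286 (decimal)
Convert 8286 (decimal) → 8286 = 2×4096 + 1×64 + 3×8 + 6 → 0o20136 (octal)
0o20136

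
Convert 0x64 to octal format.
Convert 0x64 (hexadecimal) → 6×16 + 4 = 100 (decimal)
Convert 100 (decimal) → 100 = 1×64 + 4×8 + 4 → 0o144 (octal)
0o144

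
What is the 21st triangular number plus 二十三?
The 21st triangular number = 21×22/2 = 231
Convert 二十三 (Chinese numeral) → 2×10 + 3 = 23 (decimal)
Compute 231 + 23 = 254
254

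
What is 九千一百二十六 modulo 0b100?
Convert 九千一百二十六 (Chinese numeral) → 9×1000 + 1×100 + 2×10 + 6 = 9126 (decimal)
Convert 0b100 (binary) → 4 (decimal)
Compute 9126 mod 4 = 2
2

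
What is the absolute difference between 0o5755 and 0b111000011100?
Convert 0o5755 (octal) → 5×512 + 7×64 + 5×8 + 5 = 3053 (decimal)
Convert 0b111000011100 (binary) → 2048 + 1024 + 512 + 16 + 8 + 4 = 3612 (decimal)
Compute |3053 - 3612| = 559
559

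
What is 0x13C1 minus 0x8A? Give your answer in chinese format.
Convert 0x13C1 (hexadecimal) → 1×4096 + 3×256 + 12×16 + 1 = 5057 (decimal)
Convert 0x8A (hexadecimal) → 8×16 + 10 = 138 (decimal)
Compute 5057 - 138 = 4919
Convert 4919 (decimal) → 4919 = 4×1000 + 9×100 + 1×10 + 9 → 四千九百一十九 (Chinese numeral)
四千九百一十九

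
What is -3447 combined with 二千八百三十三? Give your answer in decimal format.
Convert 二千八百三十三 (Chinese numeral) → 2×1000 + 8×100 + 3×10 + 3 = 2833 (decimal)
Compute -3447 + 2833 = -614
-614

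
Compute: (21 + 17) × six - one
Convert six (English words) → 6 (decimal)
Convert one (English words) → 1 (decimal)
Expression in decimal: (21 + 17) × 6 - 1
Parentheses first: 21 + 17 = 38
Multiply: 38 × 6 = 228
Subtract: 228 - 1 = 227
227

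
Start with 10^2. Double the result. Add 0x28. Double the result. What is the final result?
Convert 10^2 (power) → 100 (decimal)
Start: 100
100 × 2 = 200
Convert 0x28 (hexadecimal) → 2×16 + 8 = 40 (decimal)
200 + 40 = 240
240 × 2 = 480
480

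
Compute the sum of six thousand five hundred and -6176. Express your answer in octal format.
Convert six thousand five hundred (English words) → 6×1000 + 5×100 = 6500 (decimal)
Compute 6500 + -6176 = 324
Convert 324 (decimal) → 324 = 5×64 + 4 → 0o504 (octal)
0o504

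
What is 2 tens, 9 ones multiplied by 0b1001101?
Convert 2 tens, 9 ones (place-value notation) → 2×10 + 9 = 29 (decimal)
Convert 0b1001101 (binary) → 64 + 8 + 4 + 1 = 77 (decimal)
Compute 29 × 77 = 2233
2233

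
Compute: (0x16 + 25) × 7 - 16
Convert 0x16 (hexadecimal) → 1×16 + 6 = 22 (decimal)
Expression in decimal: (22 + 25) × 7 - 16
Parentheses first: 22 + 25 = 47
Multiply: 47 × 7 = 329
Subtract: 329 - 16 = 313
313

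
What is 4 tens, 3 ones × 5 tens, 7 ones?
Convert 4 tens, 3 ones (place-value notation) → 4×10 + 3 = 43 (decimal)
Convert 5 tens, 7 ones (place-value notation) → 5×10 + 7 = 57 (decimal)
Compute 43 × 57 = 2451
2451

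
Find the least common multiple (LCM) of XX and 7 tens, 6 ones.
Convert XX (Roman numeral) → 10 + 10 = 20 (decimal)
Convert 7 tens, 6 ones (place-value notation) → 7×10 + 6 = 76 (decimal)
Compute lcm(20, 76) = 380
380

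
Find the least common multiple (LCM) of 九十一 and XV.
Convert 九十一 (Chinese numeral) → 9×10 + 1 = 91 (decimal)
Convert XV (Roman numeral) → 10 + 5 = 15 (decimal)
Compute lcm(91, 15) = 1365
1365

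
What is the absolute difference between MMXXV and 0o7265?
Convert MMXXV (Roman numeral) → 1000 + 1000 + 10 + 10 + 5 = 2025 (decimal)
Convert 0o7265 (octal) → 7×512 + 2×64 + 6×8 + 5 = 3765 (decimal)
Compute |2025 - 3765| = 1740
1740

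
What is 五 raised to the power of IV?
Convert 五 (Chinese numeral) → 5 (decimal)
Convert IV (Roman numeral) → 4 (decimal)
Compute 5 ^ 4 = 625
625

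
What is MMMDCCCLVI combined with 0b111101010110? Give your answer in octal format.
Convert MMMDCCCLVI (Roman numeral) → 1000 + 1000 + 1000 + 500 + 100 + 100 + 100 + 50 + 5 + 1 = 3856 (decimal)
Convert 0b111101010110 (binary) → 2048 + 1024 + 512 + 256 + 64 + 16 + 4 + 2 = 3926 (decimal)
Compute 3856 + 3926 = 7782
Convert 7782 (decimal) → 7782 = 1×4096 + 7×512 + 1×64 + 4×8 + 6 → 0o17146 (octal)
0o17146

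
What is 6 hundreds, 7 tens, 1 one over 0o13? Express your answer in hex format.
Convert 6 hundreds, 7 tens, 1 one (place-value notation) → 6×100 + 7×10 + 1 = 671 (decimal)
Convert 0o13 (octal) → 1×8 + 3 = 11 (decimal)
Compute 671 ÷ 11 = 61
Convert 61 (decimal) → 61 = 3×16 + 13 → 0x3D (hexadecimal)
0x3D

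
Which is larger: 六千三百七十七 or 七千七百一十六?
Convert 六千三百七十七 (Chinese numeral) → 6×1000 + 3×100 + 7×10 + 7 = 6377 (decimal)
Convert 七千七百一十六 (Chinese numeral) → 7×1000 + 7×100 + 1×10 + 6 = 7716 (decimal)
Compare 6377 vs 7716: larger = 7716
7716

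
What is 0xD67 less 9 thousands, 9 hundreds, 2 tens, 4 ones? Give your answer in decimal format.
Convert 0xD67 (hexadecimal) → 13×256 + 6×16 + 7 = 3431 (decimal)
Convert 9 thousands, 9 hundreds, 2 tens, 4 ones (place-value notation) → 9×1000 + 9×100 + 2×10 + 4 = 9924 (decimal)
Compute 3431 - 9924 = -6493
-6493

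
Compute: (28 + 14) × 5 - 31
Parentheses first: 28 + 14 = 42
Multiply: 42 × 5 = 210
Subtract: 210 - 31 = 179
179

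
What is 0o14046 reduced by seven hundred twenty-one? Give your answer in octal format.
Convert 0o14046 (octal) → 1×4096 + 4×512 + 4×8 + 6 = 6182 (decimal)
Convert seven hundred twenty-one (English words) → 7×100 + 21 = 721 (decimal)
Compute 6182 - 721 = 5461
Convert 5461 (decimal) → 5461 = 1×4096 + 2×512 + 5×64 + 2×8 + 5 → 0o12525 (octal)
0o12525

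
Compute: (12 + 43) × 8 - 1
Parentheses first: 12 + 43 = 55
Multiply: 55 × 8 = 440
Subtract: 440 - 1 = 439
439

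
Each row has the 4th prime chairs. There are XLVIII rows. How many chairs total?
Convert the 4th prime (prime index) → 7 (decimal)
Convert XLVIII (Roman numeral) → 40 + 5 + 1 + 1 + 1 = 48 (decimal)
Compute 7 × 48 = 336
336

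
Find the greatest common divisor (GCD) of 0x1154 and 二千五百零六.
Convert 0x1154 (hexadecimal) → 1×4096 + 1×256 + 5×16 + 4 = 4436 (decimal)
Convert 二千五百零六 (Chinese numeral) → 2×1000 + 5×100 + 6 = 2506 (decimal)
Compute gcd(4436, 2506) = 2
2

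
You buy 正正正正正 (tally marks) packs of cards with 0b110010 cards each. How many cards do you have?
Convert 0b110010 (binary) → 32 + 16 + 2 = 50 (decimal)
Convert 正正正正正 (tally marks) → 5 + 5 + 5 + 5 + 5 = 25 (decimal)
Compute 50 × 25 = 1250
1250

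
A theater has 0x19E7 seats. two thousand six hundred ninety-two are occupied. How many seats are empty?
Convert 0x19E7 (hexadecimal) → 1×4096 + 9×256 + 14×16 + 7 = 6631 (decimal)
Convert two thousand six hundred ninety-two (English words) → 2×1000 + 6×100 + 92 = 2692 (decimal)
Compute 6631 - 2692 = 3939
3939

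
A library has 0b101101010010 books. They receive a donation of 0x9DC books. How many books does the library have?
Convert 0b101101010010 (binary) → 2048 + 512 + 256 + 64 + 16 + 2 = 2898 (decimal)
Convert 0x9DC (hexadecimal) → 9×256 + 13×16 + 12 = 2524 (decimal)
Compute 2898 + 2524 = 5422
5422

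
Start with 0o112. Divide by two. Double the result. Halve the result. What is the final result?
Convert 0o112 (octal) → 1×64 + 1×8 + 2 = 74 (decimal)
Start: 74
Convert two (English words) → 2 (decimal)
74 ÷ 2 = 37
37 × 2 = 74
74 ÷ 2 = 37
37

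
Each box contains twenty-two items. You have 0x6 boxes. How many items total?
Convert twenty-two (English words) → 22 (decimal)
Convert 0x6 (hexadecimal) → 6 (decimal)
Compute 22 × 6 = 132
132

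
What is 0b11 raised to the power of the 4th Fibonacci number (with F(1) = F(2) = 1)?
Convert 0b11 (binary) → 2 + 1 = 3 (decimal)
Convert the 4th Fibonacci number (with F(1) = F(2) = 1) (Fibonacci index) → 1, 1, 2, 3 → 3 (decimal)
Compute 3 ^ 3 = 27
27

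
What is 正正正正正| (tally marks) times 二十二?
Convert 正正正正正| (tally marks) → 5 + 5 + 5 + 5 + 5 + 1 = 26 (decimal)
Convert 二十二 (Chinese numeral) → 2×10 + 2 = 22 (decimal)
Compute 26 × 22 = 572
572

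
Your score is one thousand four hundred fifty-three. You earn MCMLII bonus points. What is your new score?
Convert one thousand four hundred fifty-three (English words) → 1×1000 + 4×100 + 53 = 1453 (decimal)
Convert MCMLII (Roman numeral) → 1000 + 900 + 50 + 1 + 1 = 1952 (decimal)
Compute 1453 + 1952 = 3405
3405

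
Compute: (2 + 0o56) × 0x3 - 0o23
Convert 0o56 (octal) → 5×8 + 6 = 46 (decimal)
Convert 0x3 (hexadecimal) → 3 (decimal)
Convert 0o23 (octal) → 2×8 + 3 = 19 (decimal)
Expression in decimal: (2 + 46) × 3 - 19
Parentheses first: 2 + 46 = 48
Multiply: 48 × 3 = 144
Subtract: 144 - 19 = 125
125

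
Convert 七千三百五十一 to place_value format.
Convert 七千三百五十一 (Chinese numeral) → 7×1000 + 3×100 + 5×10 + 1 = 7351 (decimal)
Convert 7351 (decimal) → 7351 = 7×1000 + 3×100 + 5×10 + 1 → 7 thousands, 3 hundreds, 5 tens, 1 one (place-value notation)
7 thousands, 3 hundreds, 5 tens, 1 one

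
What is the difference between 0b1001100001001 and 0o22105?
Convert 0b1001100001001 (binary) → 4096 + 512 + 256 + 8 + 1 = 4873 (decimal)
Convert 0o22105 (octal) → 2×4096 + 2×512 + 1×64 + 5 = 9285 (decimal)
Difference: |4873 - 9285| = 4412
4412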